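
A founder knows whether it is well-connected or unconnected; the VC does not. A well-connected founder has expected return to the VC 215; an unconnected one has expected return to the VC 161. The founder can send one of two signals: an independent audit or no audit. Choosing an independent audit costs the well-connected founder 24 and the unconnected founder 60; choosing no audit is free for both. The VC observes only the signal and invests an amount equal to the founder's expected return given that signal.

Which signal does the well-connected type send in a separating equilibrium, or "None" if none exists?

Try well-connected → audit, unconnected → no audit:
  If types separate, audit earns payment 215 and no audit earns 161.
  Well-connected: audit gives 215 − 24 = 191; no audit gives 161 − 0 = 161. No deviation. ✓
  Unconnected: no audit gives 161 − 0 = 161; audit gives 215 − 60 = 155. No deviation. ✓
Both hold — the well-connected type sends audit.

audit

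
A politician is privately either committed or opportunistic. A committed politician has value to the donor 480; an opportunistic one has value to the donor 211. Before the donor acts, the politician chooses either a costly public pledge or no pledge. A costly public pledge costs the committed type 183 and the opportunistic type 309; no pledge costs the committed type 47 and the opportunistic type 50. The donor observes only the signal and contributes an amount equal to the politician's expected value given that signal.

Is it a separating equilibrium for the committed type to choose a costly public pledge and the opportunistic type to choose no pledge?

If types separate, pledge earns payment 480 and no pledge earns 211.
Committed: pledge gives 480 − 183 = 297; no pledge gives 211 − 47 = 164. No deviation. ✓
Opportunistic: no pledge gives 211 − 50 = 161; pledge gives 480 − 309 = 171. Would deviate. ✗

No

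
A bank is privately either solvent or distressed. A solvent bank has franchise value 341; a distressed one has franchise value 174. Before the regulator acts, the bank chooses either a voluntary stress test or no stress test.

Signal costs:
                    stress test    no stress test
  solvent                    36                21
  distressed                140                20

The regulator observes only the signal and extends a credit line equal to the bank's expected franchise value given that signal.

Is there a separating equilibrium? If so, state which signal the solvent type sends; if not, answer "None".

None

Try solvent → stress test, distressed → no stress test:
  Under separation the regulator infers type exactly: stress test → solvent (pays 341), no stress test → distressed (pays 174).
  Solvent: stress test gives 341 − 36 = 305; no stress test gives 174 − 21 = 153. No deviation. ✓
  Distressed: no stress test gives 174 − 20 = 154; stress test gives 341 − 140 = 201. Would deviate. ✗
Try solvent → no stress test, distressed → stress test:
  Under separation the regulator infers type exactly: no stress test → solvent (pays 341), stress test → distressed (pays 174).
  Solvent: no stress test gives 341 − 21 = 320; stress test gives 174 − 36 = 138. No deviation. ✓
  Distressed: stress test gives 174 − 140 = 34; no stress test gives 341 − 20 = 321. Would deviate. ✗
Neither assignment is incentive-compatible.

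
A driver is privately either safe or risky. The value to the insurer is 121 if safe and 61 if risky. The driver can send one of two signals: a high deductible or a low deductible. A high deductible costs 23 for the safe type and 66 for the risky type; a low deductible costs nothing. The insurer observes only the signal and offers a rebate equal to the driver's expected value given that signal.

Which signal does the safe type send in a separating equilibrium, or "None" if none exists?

high deductible

Try safe → high deductible, risky → low deductible:
  If types separate, high deductible earns payment 121 and low deductible earns 61.
  Safe: high deductible gives 121 − 23 = 98; low deductible gives 61 − 0 = 61. No deviation. ✓
  Risky: low deductible gives 61 − 0 = 61; high deductible gives 121 − 66 = 55. No deviation. ✓
Both hold — the safe type sends high deductible.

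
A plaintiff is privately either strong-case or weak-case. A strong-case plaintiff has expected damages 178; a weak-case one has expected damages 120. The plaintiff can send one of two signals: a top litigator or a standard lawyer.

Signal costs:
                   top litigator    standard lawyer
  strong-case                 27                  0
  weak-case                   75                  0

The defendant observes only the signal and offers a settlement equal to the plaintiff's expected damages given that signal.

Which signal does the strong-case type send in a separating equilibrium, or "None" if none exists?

top litigator

Try strong-case → top litigator, weak-case → standard lawyer:
  Under separation the defendant infers type exactly: top litigator → strong-case (pays 178), standard lawyer → weak-case (pays 120).
  Strong-case: top litigator gives 178 − 27 = 151; standard lawyer gives 120 − 0 = 120. No deviation. ✓
  Weak-case: standard lawyer gives 120 − 0 = 120; top litigator gives 178 − 75 = 103. No deviation. ✓
Both hold — the strong-case type sends top litigator.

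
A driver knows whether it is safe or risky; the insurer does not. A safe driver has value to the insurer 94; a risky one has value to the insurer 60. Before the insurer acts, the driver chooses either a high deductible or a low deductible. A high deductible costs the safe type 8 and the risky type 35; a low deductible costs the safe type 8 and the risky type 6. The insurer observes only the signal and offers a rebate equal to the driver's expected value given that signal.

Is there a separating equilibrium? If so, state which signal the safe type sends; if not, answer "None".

None

Try safe → high deductible, risky → low deductible:
  If types separate, high deductible earns payment 94 and low deductible earns 60.
  Safe: high deductible gives 94 − 8 = 86; low deductible gives 60 − 8 = 52. No deviation. ✓
  Risky: low deductible gives 60 − 6 = 54; high deductible gives 94 − 35 = 59. Would deviate. ✗
Try safe → low deductible, risky → high deductible:
  If types separate, low deductible earns payment 94 and high deductible earns 60.
  Safe: low deductible gives 94 − 8 = 86; high deductible gives 60 − 8 = 52. No deviation. ✓
  Risky: high deductible gives 60 − 35 = 25; low deductible gives 94 − 6 = 88. Would deviate. ✗
Neither assignment is incentive-compatible.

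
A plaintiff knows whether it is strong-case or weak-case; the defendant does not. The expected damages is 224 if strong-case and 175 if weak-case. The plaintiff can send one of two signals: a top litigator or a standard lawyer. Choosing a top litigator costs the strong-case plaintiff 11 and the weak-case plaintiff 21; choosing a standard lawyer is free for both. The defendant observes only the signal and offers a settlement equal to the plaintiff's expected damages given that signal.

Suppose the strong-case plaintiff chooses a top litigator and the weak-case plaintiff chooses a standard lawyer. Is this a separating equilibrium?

Under separation the defendant infers type exactly: top litigator → strong-case (pays 224), standard lawyer → weak-case (pays 175).
Strong-case: top litigator gives 224 − 11 = 213; standard lawyer gives 175 − 0 = 175. No deviation. ✓
Weak-case: standard lawyer gives 175 − 0 = 175; top litigator gives 224 − 21 = 203. Would deviate. ✗

No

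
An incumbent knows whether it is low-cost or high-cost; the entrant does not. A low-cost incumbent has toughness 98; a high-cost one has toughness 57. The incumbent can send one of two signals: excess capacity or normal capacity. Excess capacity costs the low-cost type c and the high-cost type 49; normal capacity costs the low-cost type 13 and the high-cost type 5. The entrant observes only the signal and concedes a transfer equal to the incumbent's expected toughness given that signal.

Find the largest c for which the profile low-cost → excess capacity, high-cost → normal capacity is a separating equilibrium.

Under separation: excess capacity → low-cost (pays 98); normal capacity → high-cost (pays 57).
High-cost: 57 − 5 = 52 ≥ 98 − 49 = 49. Holds regardless of c. ✓
Low-cost: 98 − c ≥ 57 − 13, so c ≤ 98 − 44 = 54.

54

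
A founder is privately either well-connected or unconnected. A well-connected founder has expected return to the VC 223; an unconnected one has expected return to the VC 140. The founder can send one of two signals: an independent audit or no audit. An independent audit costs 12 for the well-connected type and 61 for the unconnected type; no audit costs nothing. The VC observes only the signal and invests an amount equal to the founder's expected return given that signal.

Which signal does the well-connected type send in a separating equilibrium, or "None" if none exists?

Try well-connected → audit, unconnected → no audit:
  If types separate, audit earns payment 223 and no audit earns 140.
  Well-connected: audit gives 223 − 12 = 211; no audit gives 140 − 0 = 140. No deviation. ✓
  Unconnected: no audit gives 140 − 0 = 140; audit gives 223 − 61 = 162. Would deviate. ✗
Try well-connected → no audit, unconnected → audit:
  If types separate, no audit earns payment 223 and audit earns 140.
  Well-connected: no audit gives 223 − 0 = 223; audit gives 140 − 12 = 128. No deviation. ✓
  Unconnected: audit gives 140 − 61 = 79; no audit gives 223 − 0 = 223. Would deviate. ✗
Neither assignment is incentive-compatible.

None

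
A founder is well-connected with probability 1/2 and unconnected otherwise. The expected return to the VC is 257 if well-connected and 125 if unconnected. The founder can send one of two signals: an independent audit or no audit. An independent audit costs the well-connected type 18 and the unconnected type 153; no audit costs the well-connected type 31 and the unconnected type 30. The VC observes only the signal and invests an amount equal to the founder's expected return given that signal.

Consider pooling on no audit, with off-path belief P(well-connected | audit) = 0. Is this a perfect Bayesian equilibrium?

Yes

At the pooled signal (no audit) the VC holds the prior 1/2 and pays 1/2·257 + 1/2·125 = 191. Off-path (audit) belief 0 gives 0·257 + 1·125 = 125.
Well-connected: no audit gives 191 − 31 = 160; audit gives 125 − 18 = 107. Stays. ✓
Unconnected: no audit gives 191 − 30 = 161; audit gives 125 − 153 = -28. Stays. ✓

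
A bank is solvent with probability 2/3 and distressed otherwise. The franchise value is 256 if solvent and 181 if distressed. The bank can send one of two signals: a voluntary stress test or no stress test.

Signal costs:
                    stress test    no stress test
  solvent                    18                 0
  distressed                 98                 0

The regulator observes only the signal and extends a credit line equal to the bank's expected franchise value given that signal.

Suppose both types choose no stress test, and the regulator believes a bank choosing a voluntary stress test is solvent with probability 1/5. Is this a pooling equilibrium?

Yes

At the pooled signal (no stress test) the regulator holds the prior 2/3 and pays 2/3·256 + 1/3·181 = 231. Off-path (stress test) belief 1/5 gives 1/5·256 + 4/5·181 = 196.
Solvent: no stress test gives 231 − 0 = 231; stress test gives 196 − 18 = 178. Stays. ✓
Distressed: no stress test gives 231 − 0 = 231; stress test gives 196 − 98 = 98. Stays. ✓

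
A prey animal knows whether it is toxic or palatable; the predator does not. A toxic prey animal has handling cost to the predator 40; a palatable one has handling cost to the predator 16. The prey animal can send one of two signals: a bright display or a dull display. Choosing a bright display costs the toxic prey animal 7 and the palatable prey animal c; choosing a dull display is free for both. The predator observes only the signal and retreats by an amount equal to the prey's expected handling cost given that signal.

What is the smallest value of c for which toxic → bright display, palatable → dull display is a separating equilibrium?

Under separation: bright display → toxic (pays 40); dull display → palatable (pays 16).
Toxic: 40 − 7 = 33 ≥ 16 − 0 = 16. Holds regardless of c. ✓
Palatable: 16 − 0 ≥ 40 − c, so c ≥ 40 − 16 = 24.

24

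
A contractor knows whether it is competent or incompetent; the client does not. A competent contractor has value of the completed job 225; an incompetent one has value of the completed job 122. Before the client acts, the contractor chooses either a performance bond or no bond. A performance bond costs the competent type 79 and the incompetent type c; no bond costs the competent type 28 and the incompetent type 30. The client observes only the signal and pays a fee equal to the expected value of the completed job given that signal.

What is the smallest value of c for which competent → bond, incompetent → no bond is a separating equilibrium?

Under separation: bond → competent (pays 225); no bond → incompetent (pays 122).
Competent: 225 − 79 = 146 ≥ 122 − 28 = 94. Holds regardless of c. ✓
Incompetent: 122 − 30 ≥ 225 − c, so c ≥ 225 − 92 = 133.

133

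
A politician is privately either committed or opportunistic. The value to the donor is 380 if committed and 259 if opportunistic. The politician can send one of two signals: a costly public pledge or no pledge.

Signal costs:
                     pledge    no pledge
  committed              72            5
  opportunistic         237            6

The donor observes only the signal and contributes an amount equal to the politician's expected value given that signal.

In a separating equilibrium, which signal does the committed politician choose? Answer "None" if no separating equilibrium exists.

pledge

Try committed → pledge, opportunistic → no pledge:
  Under separation the donor infers type exactly: pledge → committed (pays 380), no pledge → opportunistic (pays 259).
  Committed: pledge gives 380 − 72 = 308; no pledge gives 259 − 5 = 254. No deviation. ✓
  Opportunistic: no pledge gives 259 − 6 = 253; pledge gives 380 − 237 = 143. No deviation. ✓
Both hold — the committed type sends pledge.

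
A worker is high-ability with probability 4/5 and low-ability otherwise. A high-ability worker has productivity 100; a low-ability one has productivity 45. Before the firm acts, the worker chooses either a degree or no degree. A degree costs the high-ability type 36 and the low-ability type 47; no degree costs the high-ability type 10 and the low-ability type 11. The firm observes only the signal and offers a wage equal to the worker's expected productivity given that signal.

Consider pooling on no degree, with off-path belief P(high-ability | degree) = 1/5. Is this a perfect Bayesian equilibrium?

Yes

At the pooled signal (no degree) the firm holds the prior 4/5 and pays 4/5·100 + 1/5·45 = 89. Off-path (degree) belief 1/5 gives 1/5·100 + 4/5·45 = 56.
High-ability: no degree gives 89 − 10 = 79; degree gives 56 − 36 = 20. Stays. ✓
Low-ability: no degree gives 89 − 11 = 78; degree gives 56 − 47 = 9. Stays. ✓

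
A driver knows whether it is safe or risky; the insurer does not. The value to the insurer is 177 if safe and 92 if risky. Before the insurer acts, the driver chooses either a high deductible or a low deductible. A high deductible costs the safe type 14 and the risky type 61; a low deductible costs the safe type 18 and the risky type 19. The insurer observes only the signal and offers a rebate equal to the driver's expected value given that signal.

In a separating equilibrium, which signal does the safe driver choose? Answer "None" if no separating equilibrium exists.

Try safe → high deductible, risky → low deductible:
  If types separate, high deductible earns payment 177 and low deductible earns 92.
  Safe: high deductible gives 177 − 14 = 163; low deductible gives 92 − 18 = 74. No deviation. ✓
  Risky: low deductible gives 92 − 19 = 73; high deductible gives 177 − 61 = 116. Would deviate. ✗
Try safe → low deductible, risky → high deductible:
  If types separate, low deductible earns payment 177 and high deductible earns 92.
  Safe: low deductible gives 177 − 18 = 159; high deductible gives 92 − 14 = 78. No deviation. ✓
  Risky: high deductible gives 92 − 61 = 31; low deductible gives 177 − 19 = 158. Would deviate. ✗
Neither assignment is incentive-compatible.

None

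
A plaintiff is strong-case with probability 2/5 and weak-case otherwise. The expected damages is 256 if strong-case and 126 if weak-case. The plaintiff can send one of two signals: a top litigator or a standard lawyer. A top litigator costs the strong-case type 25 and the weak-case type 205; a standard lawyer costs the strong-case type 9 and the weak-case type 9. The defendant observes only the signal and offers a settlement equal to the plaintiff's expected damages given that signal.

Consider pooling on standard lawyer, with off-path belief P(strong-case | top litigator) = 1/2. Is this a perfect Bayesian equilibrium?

At the pooled signal (standard lawyer) the defendant holds the prior 2/5 and pays 2/5·256 + 3/5·126 = 178. Off-path (top litigator) belief 1/2 gives 1/2·256 + 1/2·126 = 191.
Strong-case: standard lawyer gives 178 − 9 = 169; top litigator gives 191 − 25 = 166. Stays. ✓
Weak-case: standard lawyer gives 178 − 9 = 169; top litigator gives 191 − 205 = -14. Stays. ✓

Yes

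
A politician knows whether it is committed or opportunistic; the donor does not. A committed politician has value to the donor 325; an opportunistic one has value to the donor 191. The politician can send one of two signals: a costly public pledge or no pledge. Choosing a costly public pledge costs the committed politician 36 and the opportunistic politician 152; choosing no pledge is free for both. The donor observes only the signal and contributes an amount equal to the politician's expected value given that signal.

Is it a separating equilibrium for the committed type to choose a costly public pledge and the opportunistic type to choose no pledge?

If types separate, pledge earns payment 325 and no pledge earns 191.
Committed: pledge gives 325 − 36 = 289; no pledge gives 191 − 0 = 191. No deviation. ✓
Opportunistic: no pledge gives 191 − 0 = 191; pledge gives 325 − 152 = 173. No deviation. ✓
Both incentive constraints hold.

Yes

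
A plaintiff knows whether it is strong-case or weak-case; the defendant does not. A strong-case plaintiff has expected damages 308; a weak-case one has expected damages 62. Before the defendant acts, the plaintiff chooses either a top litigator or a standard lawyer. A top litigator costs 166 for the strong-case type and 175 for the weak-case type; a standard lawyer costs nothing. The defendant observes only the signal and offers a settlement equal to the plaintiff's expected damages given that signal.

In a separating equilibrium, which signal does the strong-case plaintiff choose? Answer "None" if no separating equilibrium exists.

None

Try strong-case → top litigator, weak-case → standard lawyer:
  Under separation the defendant infers type exactly: top litigator → strong-case (pays 308), standard lawyer → weak-case (pays 62).
  Strong-case: top litigator gives 308 − 166 = 142; standard lawyer gives 62 − 0 = 62. No deviation. ✓
  Weak-case: standard lawyer gives 62 − 0 = 62; top litigator gives 308 − 175 = 133. Would deviate. ✗
Try strong-case → standard lawyer, weak-case → top litigator:
  Under separation the defendant infers type exactly: standard lawyer → strong-case (pays 308), top litigator → weak-case (pays 62).
  Strong-case: standard lawyer gives 308 − 0 = 308; top litigator gives 62 − 166 = -104. No deviation. ✓
  Weak-case: top litigator gives 62 − 175 = -113; standard lawyer gives 308 − 0 = 308. Would deviate. ✗
Neither assignment is incentive-compatible.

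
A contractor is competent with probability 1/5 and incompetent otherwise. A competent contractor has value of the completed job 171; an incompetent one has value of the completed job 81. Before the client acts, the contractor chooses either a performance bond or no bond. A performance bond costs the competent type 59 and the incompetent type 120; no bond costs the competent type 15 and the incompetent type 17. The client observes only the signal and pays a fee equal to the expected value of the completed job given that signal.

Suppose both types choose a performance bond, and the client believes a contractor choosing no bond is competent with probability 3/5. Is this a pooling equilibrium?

No

At the pooled signal (bond) the client holds the prior 1/5 and pays 1/5·171 + 4/5·81 = 99. Off-path (no bond) belief 3/5 gives 3/5·171 + 2/5·81 = 135.
Competent: bond gives 99 − 59 = 40; no bond gives 135 − 15 = 120. Deviates. ✗
Incompetent: bond gives 99 − 120 = -21; no bond gives 135 − 17 = 118. Deviates. ✗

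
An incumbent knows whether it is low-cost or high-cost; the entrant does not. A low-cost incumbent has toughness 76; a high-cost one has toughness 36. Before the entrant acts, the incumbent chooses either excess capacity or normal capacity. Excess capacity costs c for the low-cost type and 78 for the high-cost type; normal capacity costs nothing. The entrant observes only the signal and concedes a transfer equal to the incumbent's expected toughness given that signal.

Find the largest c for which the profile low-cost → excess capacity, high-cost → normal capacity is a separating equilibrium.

40

Under separation: excess capacity → low-cost (pays 76); normal capacity → high-cost (pays 36).
High-cost: 36 − 0 = 36 ≥ 76 − 78 = -2. Holds regardless of c. ✓
Low-cost: 76 − c ≥ 36 − 0, so c ≤ 76 − 36 = 40.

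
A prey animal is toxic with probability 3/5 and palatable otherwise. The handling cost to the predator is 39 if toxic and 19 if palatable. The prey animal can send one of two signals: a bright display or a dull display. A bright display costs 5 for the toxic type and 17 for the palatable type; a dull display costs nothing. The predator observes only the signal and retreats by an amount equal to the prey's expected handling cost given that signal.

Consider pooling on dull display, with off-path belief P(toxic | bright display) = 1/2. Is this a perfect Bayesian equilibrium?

At the pooled signal (dull display) the predator holds the prior 3/5 and pays 3/5·39 + 2/5·19 = 31. Off-path (bright display) belief 1/2 gives 1/2·39 + 1/2·19 = 29.
Toxic: dull display gives 31 − 0 = 31; bright display gives 29 − 5 = 24. Stays. ✓
Palatable: dull display gives 31 − 0 = 31; bright display gives 29 − 17 = 12. Stays. ✓

Yes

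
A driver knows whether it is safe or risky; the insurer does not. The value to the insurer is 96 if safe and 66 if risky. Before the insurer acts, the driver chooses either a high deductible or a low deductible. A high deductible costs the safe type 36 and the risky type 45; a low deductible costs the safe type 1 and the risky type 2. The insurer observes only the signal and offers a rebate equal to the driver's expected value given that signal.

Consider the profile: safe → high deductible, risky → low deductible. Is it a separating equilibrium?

If types separate, high deductible earns payment 96 and low deductible earns 66.
Safe: high deductible gives 96 − 36 = 60; low deductible gives 66 − 1 = 65. Would deviate. ✗
Risky: low deductible gives 66 − 2 = 64; high deductible gives 96 − 45 = 51. No deviation. ✓

No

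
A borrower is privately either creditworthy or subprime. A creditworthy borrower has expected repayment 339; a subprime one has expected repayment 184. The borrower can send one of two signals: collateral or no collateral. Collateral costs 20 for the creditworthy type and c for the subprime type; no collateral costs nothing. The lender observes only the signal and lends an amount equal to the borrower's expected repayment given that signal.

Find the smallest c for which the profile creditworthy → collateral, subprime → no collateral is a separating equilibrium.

Under separation: collateral → creditworthy (pays 339); no collateral → subprime (pays 184).
Creditworthy: 339 − 20 = 319 ≥ 184 − 0 = 184. Holds regardless of c. ✓
Subprime: 184 − 0 ≥ 339 − c, so c ≥ 339 − 184 = 155.

155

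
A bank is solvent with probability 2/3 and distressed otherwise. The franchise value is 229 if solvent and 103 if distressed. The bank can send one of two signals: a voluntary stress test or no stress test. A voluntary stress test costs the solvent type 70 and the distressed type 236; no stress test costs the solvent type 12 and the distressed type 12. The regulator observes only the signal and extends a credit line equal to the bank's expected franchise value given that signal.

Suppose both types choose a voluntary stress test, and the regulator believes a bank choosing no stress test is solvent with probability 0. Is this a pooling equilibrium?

At the pooled signal (stress test) the regulator holds the prior 2/3 and pays 2/3·229 + 1/3·103 = 187. Off-path (no stress test) belief 0 gives 0·229 + 1·103 = 103.
Solvent: stress test gives 187 − 70 = 117; no stress test gives 103 − 12 = 91. Stays. ✓
Distressed: stress test gives 187 − 236 = -49; no stress test gives 103 − 12 = 91. Deviates. ✗

No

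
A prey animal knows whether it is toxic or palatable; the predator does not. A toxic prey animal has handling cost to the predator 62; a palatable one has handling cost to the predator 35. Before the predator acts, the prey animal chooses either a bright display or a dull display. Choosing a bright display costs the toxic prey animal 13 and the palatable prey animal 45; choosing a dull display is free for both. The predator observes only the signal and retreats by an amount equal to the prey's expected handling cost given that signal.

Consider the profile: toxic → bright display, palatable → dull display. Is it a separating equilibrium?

Yes

If types separate, bright display earns payment 62 and dull display earns 35.
Toxic: bright display gives 62 − 13 = 49; dull display gives 35 − 0 = 35. No deviation. ✓
Palatable: dull display gives 35 − 0 = 35; bright display gives 62 − 45 = 17. No deviation. ✓
Neither type gains from mimicking the other.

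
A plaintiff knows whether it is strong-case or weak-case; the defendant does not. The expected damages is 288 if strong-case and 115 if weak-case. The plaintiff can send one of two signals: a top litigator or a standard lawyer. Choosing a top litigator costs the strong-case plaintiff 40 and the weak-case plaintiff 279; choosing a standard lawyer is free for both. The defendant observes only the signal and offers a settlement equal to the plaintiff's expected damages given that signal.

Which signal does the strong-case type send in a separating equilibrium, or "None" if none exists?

top litigator

Try strong-case → top litigator, weak-case → standard lawyer:
  If types separate, top litigator earns payment 288 and standard lawyer earns 115.
  Strong-case: top litigator gives 288 − 40 = 248; standard lawyer gives 115 − 0 = 115. No deviation. ✓
  Weak-case: standard lawyer gives 115 − 0 = 115; top litigator gives 288 − 279 = 9. No deviation. ✓
Both hold — the strong-case type sends top litigator.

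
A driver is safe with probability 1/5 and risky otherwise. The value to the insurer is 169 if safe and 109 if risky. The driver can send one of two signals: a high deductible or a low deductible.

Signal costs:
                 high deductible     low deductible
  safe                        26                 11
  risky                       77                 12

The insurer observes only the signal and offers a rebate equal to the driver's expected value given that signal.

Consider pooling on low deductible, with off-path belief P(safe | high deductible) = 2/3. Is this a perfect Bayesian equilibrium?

No

At the pooled signal (low deductible) the insurer holds the prior 1/5 and pays 1/5·169 + 4/5·109 = 121. Off-path (high deductible) belief 2/3 gives 2/3·169 + 1/3·109 = 149.
Safe: low deductible gives 121 − 11 = 110; high deductible gives 149 − 26 = 123. Deviates. ✗
Risky: low deductible gives 121 − 12 = 109; high deductible gives 149 − 77 = 72. Stays. ✓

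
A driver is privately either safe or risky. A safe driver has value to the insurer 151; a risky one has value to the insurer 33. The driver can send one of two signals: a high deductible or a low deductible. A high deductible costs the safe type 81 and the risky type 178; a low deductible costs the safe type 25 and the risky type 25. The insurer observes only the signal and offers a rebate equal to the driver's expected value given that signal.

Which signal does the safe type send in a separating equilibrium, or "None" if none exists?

high deductible

Try safe → high deductible, risky → low deductible:
  Under separation the insurer infers type exactly: high deductible → safe (pays 151), low deductible → risky (pays 33).
  Safe: high deductible gives 151 − 81 = 70; low deductible gives 33 − 25 = 8. No deviation. ✓
  Risky: low deductible gives 33 − 25 = 8; high deductible gives 151 − 178 = -27. No deviation. ✓
Both hold — the safe type sends high deductible.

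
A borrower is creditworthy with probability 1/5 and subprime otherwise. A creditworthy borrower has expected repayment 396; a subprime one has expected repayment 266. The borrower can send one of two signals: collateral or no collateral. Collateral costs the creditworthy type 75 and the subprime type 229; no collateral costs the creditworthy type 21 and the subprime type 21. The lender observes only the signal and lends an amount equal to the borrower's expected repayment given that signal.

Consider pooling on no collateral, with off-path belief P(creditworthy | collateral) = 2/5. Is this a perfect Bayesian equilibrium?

Yes

At the pooled signal (no collateral) the lender holds the prior 1/5 and pays 1/5·396 + 4/5·266 = 292. Off-path (collateral) belief 2/5 gives 2/5·396 + 3/5·266 = 318.
Creditworthy: no collateral gives 292 − 21 = 271; collateral gives 318 − 75 = 243. Stays. ✓
Subprime: no collateral gives 292 − 21 = 271; collateral gives 318 − 229 = 89. Stays. ✓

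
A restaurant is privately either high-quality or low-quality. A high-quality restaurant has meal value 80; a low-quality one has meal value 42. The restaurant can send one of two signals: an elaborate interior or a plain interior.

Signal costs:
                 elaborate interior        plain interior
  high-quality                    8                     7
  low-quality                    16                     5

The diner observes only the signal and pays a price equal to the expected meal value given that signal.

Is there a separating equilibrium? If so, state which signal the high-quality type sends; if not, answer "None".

Try high-quality → elaborate interior, low-quality → plain interior:
  If types separate, elaborate interior earns payment 80 and plain interior earns 42.
  High-quality: elaborate interior gives 80 − 8 = 72; plain interior gives 42 − 7 = 35. No deviation. ✓
  Low-quality: plain interior gives 42 − 5 = 37; elaborate interior gives 80 − 16 = 64. Would deviate. ✗
Try high-quality → plain interior, low-quality → elaborate interior:
  If types separate, plain interior earns payment 80 and elaborate interior earns 42.
  High-quality: plain interior gives 80 − 7 = 73; elaborate interior gives 42 − 8 = 34. No deviation. ✓
  Low-quality: elaborate interior gives 42 − 16 = 26; plain interior gives 80 − 5 = 75. Would deviate. ✗
Neither assignment is incentive-compatible.

None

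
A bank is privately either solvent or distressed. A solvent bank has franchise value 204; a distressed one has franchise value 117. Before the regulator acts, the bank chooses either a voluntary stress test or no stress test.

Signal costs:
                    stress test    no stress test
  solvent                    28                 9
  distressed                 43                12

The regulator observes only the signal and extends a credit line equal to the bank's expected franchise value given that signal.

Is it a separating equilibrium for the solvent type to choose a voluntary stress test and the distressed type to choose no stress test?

No

If types separate, stress test earns payment 204 and no stress test earns 117.
Solvent: stress test gives 204 − 28 = 176; no stress test gives 117 − 9 = 108. No deviation. ✓
Distressed: no stress test gives 117 − 12 = 105; stress test gives 204 − 43 = 161. Would deviate. ✗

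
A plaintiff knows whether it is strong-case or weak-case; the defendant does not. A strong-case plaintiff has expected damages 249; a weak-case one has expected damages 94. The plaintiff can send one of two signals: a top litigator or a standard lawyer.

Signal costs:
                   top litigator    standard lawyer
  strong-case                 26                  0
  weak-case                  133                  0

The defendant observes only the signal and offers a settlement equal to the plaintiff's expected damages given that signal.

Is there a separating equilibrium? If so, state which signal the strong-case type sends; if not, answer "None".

Try strong-case → top litigator, weak-case → standard lawyer:
  If types separate, top litigator earns payment 249 and standard lawyer earns 94.
  Strong-case: top litigator gives 249 − 26 = 223; standard lawyer gives 94 − 0 = 94. No deviation. ✓
  Weak-case: standard lawyer gives 94 − 0 = 94; top litigator gives 249 − 133 = 116. Would deviate. ✗
Try strong-case → standard lawyer, weak-case → top litigator:
  If types separate, standard lawyer earns payment 249 and top litigator earns 94.
  Strong-case: standard lawyer gives 249 − 0 = 249; top litigator gives 94 − 26 = 68. No deviation. ✓
  Weak-case: top litigator gives 94 − 133 = -39; standard lawyer gives 249 − 0 = 249. Would deviate. ✗
Neither assignment is incentive-compatible.

None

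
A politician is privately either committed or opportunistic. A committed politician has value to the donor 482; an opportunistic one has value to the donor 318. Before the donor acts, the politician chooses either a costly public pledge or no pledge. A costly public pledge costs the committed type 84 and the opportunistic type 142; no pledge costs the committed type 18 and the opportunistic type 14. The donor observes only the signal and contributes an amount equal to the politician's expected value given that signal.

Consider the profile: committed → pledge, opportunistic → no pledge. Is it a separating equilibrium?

If types separate, pledge earns payment 482 and no pledge earns 318.
Committed: pledge gives 482 − 84 = 398; no pledge gives 318 − 18 = 300. No deviation. ✓
Opportunistic: no pledge gives 318 − 14 = 304; pledge gives 482 − 142 = 340. Would deviate. ✗

No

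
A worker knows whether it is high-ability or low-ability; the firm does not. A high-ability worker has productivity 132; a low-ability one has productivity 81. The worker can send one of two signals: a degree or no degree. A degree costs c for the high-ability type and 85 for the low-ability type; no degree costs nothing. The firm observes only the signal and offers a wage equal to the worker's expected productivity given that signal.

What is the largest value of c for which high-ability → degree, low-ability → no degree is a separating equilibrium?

Under separation: degree → high-ability (pays 132); no degree → low-ability (pays 81).
Low-ability: 81 − 0 = 81 ≥ 132 − 85 = 47. Holds regardless of c. ✓
High-ability: 132 − c ≥ 81 − 0, so c ≤ 132 − 81 = 51.

51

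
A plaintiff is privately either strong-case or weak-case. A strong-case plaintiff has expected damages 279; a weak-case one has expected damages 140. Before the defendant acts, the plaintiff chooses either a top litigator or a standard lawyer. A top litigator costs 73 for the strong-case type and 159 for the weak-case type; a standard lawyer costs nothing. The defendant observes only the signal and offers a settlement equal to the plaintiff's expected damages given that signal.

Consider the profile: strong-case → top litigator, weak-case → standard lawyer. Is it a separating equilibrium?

Yes

If types separate, top litigator earns payment 279 and standard lawyer earns 140.
Strong-case: top litigator gives 279 − 73 = 206; standard lawyer gives 140 − 0 = 140. No deviation. ✓
Weak-case: standard lawyer gives 140 − 0 = 140; top litigator gives 279 − 159 = 120. No deviation. ✓
Neither type gains from mimicking the other.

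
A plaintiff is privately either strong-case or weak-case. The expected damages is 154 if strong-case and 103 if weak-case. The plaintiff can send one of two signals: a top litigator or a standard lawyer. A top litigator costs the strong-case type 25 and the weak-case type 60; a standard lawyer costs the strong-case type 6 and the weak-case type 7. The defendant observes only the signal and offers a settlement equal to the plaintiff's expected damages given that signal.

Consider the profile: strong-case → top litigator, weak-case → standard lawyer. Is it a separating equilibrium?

Yes

If types separate, top litigator earns payment 154 and standard lawyer earns 103.
Strong-case: top litigator gives 154 − 25 = 129; standard lawyer gives 103 − 6 = 97. No deviation. ✓
Weak-case: standard lawyer gives 103 − 7 = 96; top litigator gives 154 − 60 = 94. No deviation. ✓
Neither type gains from mimicking the other.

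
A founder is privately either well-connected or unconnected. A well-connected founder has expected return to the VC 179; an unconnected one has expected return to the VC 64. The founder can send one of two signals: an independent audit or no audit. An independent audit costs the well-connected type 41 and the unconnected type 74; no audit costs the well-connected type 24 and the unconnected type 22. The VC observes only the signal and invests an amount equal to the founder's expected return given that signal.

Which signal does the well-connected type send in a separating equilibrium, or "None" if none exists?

Try well-connected → audit, unconnected → no audit:
  Under separation the VC infers type exactly: audit → well-connected (pays 179), no audit → unconnected (pays 64).
  Well-connected: audit gives 179 − 41 = 138; no audit gives 64 − 24 = 40. No deviation. ✓
  Unconnected: no audit gives 64 − 22 = 42; audit gives 179 − 74 = 105. Would deviate. ✗
Try well-connected → no audit, unconnected → audit:
  Under separation the VC infers type exactly: no audit → well-connected (pays 179), audit → unconnected (pays 64).
  Well-connected: no audit gives 179 − 24 = 155; audit gives 64 − 41 = 23. No deviation. ✓
  Unconnected: audit gives 64 − 74 = -10; no audit gives 179 − 22 = 157. Would deviate. ✗
Neither assignment is incentive-compatible.

None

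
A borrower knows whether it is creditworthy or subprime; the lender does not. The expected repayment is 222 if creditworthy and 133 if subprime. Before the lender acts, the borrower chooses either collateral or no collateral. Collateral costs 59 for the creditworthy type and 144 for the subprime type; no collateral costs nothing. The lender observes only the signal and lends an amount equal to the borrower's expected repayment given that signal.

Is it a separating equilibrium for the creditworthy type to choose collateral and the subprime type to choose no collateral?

Under separation the lender infers type exactly: collateral → creditworthy (pays 222), no collateral → subprime (pays 133).
Creditworthy: collateral gives 222 − 59 = 163; no collateral gives 133 − 0 = 133. No deviation. ✓
Subprime: no collateral gives 133 − 0 = 133; collateral gives 222 − 144 = 78. No deviation. ✓
Both incentive constraints hold.

Yes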